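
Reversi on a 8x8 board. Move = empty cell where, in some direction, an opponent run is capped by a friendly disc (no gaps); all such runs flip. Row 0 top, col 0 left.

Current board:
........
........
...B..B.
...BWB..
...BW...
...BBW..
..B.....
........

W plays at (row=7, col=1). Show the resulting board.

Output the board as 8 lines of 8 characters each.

Place W at (7,1); scan 8 dirs for brackets.
Dir NW: first cell '.' (not opp) -> no flip
Dir N: first cell '.' (not opp) -> no flip
Dir NE: opp run (6,2) (5,3) capped by W -> flip
Dir W: first cell '.' (not opp) -> no flip
Dir E: first cell '.' (not opp) -> no flip
Dir SW: edge -> no flip
Dir S: edge -> no flip
Dir SE: edge -> no flip
All flips: (5,3) (6,2)

Answer: ........
........
...B..B.
...BWB..
...BW...
...WBW..
..W.....
.W......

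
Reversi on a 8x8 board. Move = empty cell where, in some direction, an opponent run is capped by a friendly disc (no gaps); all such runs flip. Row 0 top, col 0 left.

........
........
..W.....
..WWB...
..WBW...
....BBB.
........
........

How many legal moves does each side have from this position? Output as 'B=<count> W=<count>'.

-- B to move --
(1,1): flips 3 -> legal
(1,2): no bracket -> illegal
(1,3): no bracket -> illegal
(2,1): flips 1 -> legal
(2,3): flips 1 -> legal
(2,4): no bracket -> illegal
(3,1): flips 2 -> legal
(3,5): no bracket -> illegal
(4,1): flips 1 -> legal
(4,5): flips 1 -> legal
(5,1): no bracket -> illegal
(5,2): no bracket -> illegal
(5,3): no bracket -> illegal
B mobility = 6
-- W to move --
(2,3): no bracket -> illegal
(2,4): flips 1 -> legal
(2,5): no bracket -> illegal
(3,5): flips 1 -> legal
(4,5): no bracket -> illegal
(4,6): no bracket -> illegal
(4,7): no bracket -> illegal
(5,2): no bracket -> illegal
(5,3): flips 1 -> legal
(5,7): no bracket -> illegal
(6,3): no bracket -> illegal
(6,4): flips 1 -> legal
(6,5): flips 2 -> legal
(6,6): flips 1 -> legal
(6,7): no bracket -> illegal
W mobility = 6

Answer: B=6 W=6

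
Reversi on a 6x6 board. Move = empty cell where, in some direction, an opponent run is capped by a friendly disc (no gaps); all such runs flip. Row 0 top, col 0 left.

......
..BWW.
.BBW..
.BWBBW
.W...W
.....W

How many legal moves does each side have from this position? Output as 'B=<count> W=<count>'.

-- B to move --
(0,2): no bracket -> illegal
(0,3): flips 2 -> legal
(0,4): flips 1 -> legal
(0,5): no bracket -> illegal
(1,5): flips 2 -> legal
(2,4): flips 1 -> legal
(2,5): no bracket -> illegal
(3,0): no bracket -> illegal
(4,0): no bracket -> illegal
(4,2): flips 1 -> legal
(4,3): flips 1 -> legal
(4,4): no bracket -> illegal
(5,0): no bracket -> illegal
(5,1): flips 1 -> legal
(5,2): no bracket -> illegal
(5,4): no bracket -> illegal
B mobility = 7
-- W to move --
(0,1): flips 1 -> legal
(0,2): flips 2 -> legal
(0,3): no bracket -> illegal
(1,0): flips 1 -> legal
(1,1): flips 3 -> legal
(2,0): flips 2 -> legal
(2,4): no bracket -> illegal
(2,5): no bracket -> illegal
(3,0): flips 1 -> legal
(4,0): flips 2 -> legal
(4,2): no bracket -> illegal
(4,3): flips 1 -> legal
(4,4): no bracket -> illegal
W mobility = 8

Answer: B=7 W=8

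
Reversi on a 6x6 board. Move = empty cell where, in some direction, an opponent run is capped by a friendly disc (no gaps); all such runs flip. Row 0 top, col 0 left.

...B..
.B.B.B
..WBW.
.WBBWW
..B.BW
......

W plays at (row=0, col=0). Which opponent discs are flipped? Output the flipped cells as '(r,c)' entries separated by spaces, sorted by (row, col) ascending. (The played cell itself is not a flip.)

Answer: (1,1)

Derivation:
Dir NW: edge -> no flip
Dir N: edge -> no flip
Dir NE: edge -> no flip
Dir W: edge -> no flip
Dir E: first cell '.' (not opp) -> no flip
Dir SW: edge -> no flip
Dir S: first cell '.' (not opp) -> no flip
Dir SE: opp run (1,1) capped by W -> flip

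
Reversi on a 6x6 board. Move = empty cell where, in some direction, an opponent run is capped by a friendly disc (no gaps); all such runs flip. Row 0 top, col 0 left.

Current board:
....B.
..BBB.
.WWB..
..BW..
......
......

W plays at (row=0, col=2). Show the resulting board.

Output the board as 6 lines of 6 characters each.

Place W at (0,2); scan 8 dirs for brackets.
Dir NW: edge -> no flip
Dir N: edge -> no flip
Dir NE: edge -> no flip
Dir W: first cell '.' (not opp) -> no flip
Dir E: first cell '.' (not opp) -> no flip
Dir SW: first cell '.' (not opp) -> no flip
Dir S: opp run (1,2) capped by W -> flip
Dir SE: opp run (1,3), next='.' -> no flip
All flips: (1,2)

Answer: ..W.B.
..WBB.
.WWB..
..BW..
......
......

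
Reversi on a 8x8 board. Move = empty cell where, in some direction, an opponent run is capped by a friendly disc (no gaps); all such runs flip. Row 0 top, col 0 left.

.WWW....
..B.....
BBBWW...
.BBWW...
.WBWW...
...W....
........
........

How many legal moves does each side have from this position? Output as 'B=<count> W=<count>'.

Answer: B=11 W=5

Derivation:
-- B to move --
(0,0): no bracket -> illegal
(0,4): no bracket -> illegal
(1,0): no bracket -> illegal
(1,1): no bracket -> illegal
(1,3): no bracket -> illegal
(1,4): flips 1 -> legal
(1,5): flips 2 -> legal
(2,5): flips 2 -> legal
(3,0): no bracket -> illegal
(3,5): flips 2 -> legal
(4,0): flips 1 -> legal
(4,5): flips 4 -> legal
(5,0): flips 1 -> legal
(5,1): flips 1 -> legal
(5,2): no bracket -> illegal
(5,4): flips 1 -> legal
(5,5): flips 2 -> legal
(6,2): no bracket -> illegal
(6,3): no bracket -> illegal
(6,4): flips 1 -> legal
B mobility = 11
-- W to move --
(1,0): flips 2 -> legal
(1,1): flips 3 -> legal
(1,3): no bracket -> illegal
(3,0): flips 4 -> legal
(4,0): no bracket -> illegal
(5,1): flips 1 -> legal
(5,2): flips 4 -> legal
W mobility = 5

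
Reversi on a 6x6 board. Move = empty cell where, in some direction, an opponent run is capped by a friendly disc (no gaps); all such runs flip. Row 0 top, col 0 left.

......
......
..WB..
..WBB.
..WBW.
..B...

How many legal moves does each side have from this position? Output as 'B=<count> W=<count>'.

Answer: B=9 W=4

Derivation:
-- B to move --
(1,1): flips 1 -> legal
(1,2): flips 3 -> legal
(1,3): no bracket -> illegal
(2,1): flips 2 -> legal
(3,1): flips 1 -> legal
(3,5): no bracket -> illegal
(4,1): flips 2 -> legal
(4,5): flips 1 -> legal
(5,1): flips 1 -> legal
(5,3): no bracket -> illegal
(5,4): flips 1 -> legal
(5,5): flips 1 -> legal
B mobility = 9
-- W to move --
(1,2): no bracket -> illegal
(1,3): no bracket -> illegal
(1,4): flips 1 -> legal
(2,4): flips 3 -> legal
(2,5): no bracket -> illegal
(3,5): flips 2 -> legal
(4,1): no bracket -> illegal
(4,5): no bracket -> illegal
(5,1): no bracket -> illegal
(5,3): no bracket -> illegal
(5,4): flips 1 -> legal
W mobility = 4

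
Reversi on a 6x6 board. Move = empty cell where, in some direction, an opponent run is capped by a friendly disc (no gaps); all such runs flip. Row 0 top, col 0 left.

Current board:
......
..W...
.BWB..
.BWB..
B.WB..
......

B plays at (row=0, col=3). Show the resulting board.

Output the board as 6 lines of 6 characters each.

Place B at (0,3); scan 8 dirs for brackets.
Dir NW: edge -> no flip
Dir N: edge -> no flip
Dir NE: edge -> no flip
Dir W: first cell '.' (not opp) -> no flip
Dir E: first cell '.' (not opp) -> no flip
Dir SW: opp run (1,2) capped by B -> flip
Dir S: first cell '.' (not opp) -> no flip
Dir SE: first cell '.' (not opp) -> no flip
All flips: (1,2)

Answer: ...B..
..B...
.BWB..
.BWB..
B.WB..
......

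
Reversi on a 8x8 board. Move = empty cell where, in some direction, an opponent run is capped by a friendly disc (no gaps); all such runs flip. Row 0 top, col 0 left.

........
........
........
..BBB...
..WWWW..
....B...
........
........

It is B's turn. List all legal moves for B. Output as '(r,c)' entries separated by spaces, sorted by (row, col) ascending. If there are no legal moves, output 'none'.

(3,1): no bracket -> illegal
(3,5): no bracket -> illegal
(3,6): flips 1 -> legal
(4,1): no bracket -> illegal
(4,6): no bracket -> illegal
(5,1): flips 1 -> legal
(5,2): flips 2 -> legal
(5,3): flips 1 -> legal
(5,5): flips 1 -> legal
(5,6): flips 1 -> legal

Answer: (3,6) (5,1) (5,2) (5,3) (5,5) (5,6)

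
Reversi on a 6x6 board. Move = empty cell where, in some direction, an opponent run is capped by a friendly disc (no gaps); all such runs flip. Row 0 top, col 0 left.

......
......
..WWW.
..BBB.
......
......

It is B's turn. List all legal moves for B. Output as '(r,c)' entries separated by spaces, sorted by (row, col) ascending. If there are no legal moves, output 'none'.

Answer: (1,1) (1,2) (1,3) (1,4) (1,5)

Derivation:
(1,1): flips 1 -> legal
(1,2): flips 2 -> legal
(1,3): flips 1 -> legal
(1,4): flips 2 -> legal
(1,5): flips 1 -> legal
(2,1): no bracket -> illegal
(2,5): no bracket -> illegal
(3,1): no bracket -> illegal
(3,5): no bracket -> illegal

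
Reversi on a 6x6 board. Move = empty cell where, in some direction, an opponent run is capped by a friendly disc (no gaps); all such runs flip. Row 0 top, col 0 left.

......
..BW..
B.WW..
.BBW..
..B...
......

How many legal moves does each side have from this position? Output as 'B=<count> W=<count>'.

Answer: B=4 W=8

Derivation:
-- B to move --
(0,2): no bracket -> illegal
(0,3): no bracket -> illegal
(0,4): flips 2 -> legal
(1,1): no bracket -> illegal
(1,4): flips 2 -> legal
(2,1): no bracket -> illegal
(2,4): flips 1 -> legal
(3,4): flips 2 -> legal
(4,3): no bracket -> illegal
(4,4): no bracket -> illegal
B mobility = 4
-- W to move --
(0,1): flips 1 -> legal
(0,2): flips 1 -> legal
(0,3): no bracket -> illegal
(1,0): no bracket -> illegal
(1,1): flips 1 -> legal
(2,1): no bracket -> illegal
(3,0): flips 2 -> legal
(4,0): flips 1 -> legal
(4,1): flips 1 -> legal
(4,3): no bracket -> illegal
(5,1): flips 1 -> legal
(5,2): flips 2 -> legal
(5,3): no bracket -> illegal
W mobility = 8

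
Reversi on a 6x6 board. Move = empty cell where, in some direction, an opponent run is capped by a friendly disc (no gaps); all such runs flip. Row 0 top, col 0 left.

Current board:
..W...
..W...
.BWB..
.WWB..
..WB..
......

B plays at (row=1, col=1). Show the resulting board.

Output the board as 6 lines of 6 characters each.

Answer: ..W...
.BW...
.BBB..
.WWB..
..WB..
......

Derivation:
Place B at (1,1); scan 8 dirs for brackets.
Dir NW: first cell '.' (not opp) -> no flip
Dir N: first cell '.' (not opp) -> no flip
Dir NE: opp run (0,2), next=edge -> no flip
Dir W: first cell '.' (not opp) -> no flip
Dir E: opp run (1,2), next='.' -> no flip
Dir SW: first cell '.' (not opp) -> no flip
Dir S: first cell 'B' (not opp) -> no flip
Dir SE: opp run (2,2) capped by B -> flip
All flips: (2,2)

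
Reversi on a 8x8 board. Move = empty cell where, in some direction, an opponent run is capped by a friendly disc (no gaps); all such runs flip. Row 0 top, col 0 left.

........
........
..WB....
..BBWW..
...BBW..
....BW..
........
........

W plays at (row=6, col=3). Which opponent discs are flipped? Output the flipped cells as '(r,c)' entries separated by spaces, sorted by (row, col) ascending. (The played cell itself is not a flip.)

Answer: (5,4)

Derivation:
Dir NW: first cell '.' (not opp) -> no flip
Dir N: first cell '.' (not opp) -> no flip
Dir NE: opp run (5,4) capped by W -> flip
Dir W: first cell '.' (not opp) -> no flip
Dir E: first cell '.' (not opp) -> no flip
Dir SW: first cell '.' (not opp) -> no flip
Dir S: first cell '.' (not opp) -> no flip
Dir SE: first cell '.' (not opp) -> no flip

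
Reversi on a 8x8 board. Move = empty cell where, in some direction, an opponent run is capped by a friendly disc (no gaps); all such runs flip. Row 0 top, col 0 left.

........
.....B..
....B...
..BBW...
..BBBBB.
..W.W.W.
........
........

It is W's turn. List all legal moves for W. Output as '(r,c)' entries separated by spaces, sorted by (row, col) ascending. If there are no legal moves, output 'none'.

(0,4): no bracket -> illegal
(0,5): no bracket -> illegal
(0,6): no bracket -> illegal
(1,3): no bracket -> illegal
(1,4): flips 1 -> legal
(1,6): no bracket -> illegal
(2,1): flips 2 -> legal
(2,2): flips 2 -> legal
(2,3): no bracket -> illegal
(2,5): no bracket -> illegal
(2,6): no bracket -> illegal
(3,1): flips 2 -> legal
(3,5): no bracket -> illegal
(3,6): flips 2 -> legal
(3,7): no bracket -> illegal
(4,1): no bracket -> illegal
(4,7): no bracket -> illegal
(5,1): no bracket -> illegal
(5,3): no bracket -> illegal
(5,5): no bracket -> illegal
(5,7): no bracket -> illegal

Answer: (1,4) (2,1) (2,2) (3,1) (3,6)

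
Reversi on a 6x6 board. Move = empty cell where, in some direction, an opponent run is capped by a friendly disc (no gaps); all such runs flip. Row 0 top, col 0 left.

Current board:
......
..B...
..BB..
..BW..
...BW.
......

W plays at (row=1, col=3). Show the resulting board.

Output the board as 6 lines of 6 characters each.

Place W at (1,3); scan 8 dirs for brackets.
Dir NW: first cell '.' (not opp) -> no flip
Dir N: first cell '.' (not opp) -> no flip
Dir NE: first cell '.' (not opp) -> no flip
Dir W: opp run (1,2), next='.' -> no flip
Dir E: first cell '.' (not opp) -> no flip
Dir SW: opp run (2,2), next='.' -> no flip
Dir S: opp run (2,3) capped by W -> flip
Dir SE: first cell '.' (not opp) -> no flip
All flips: (2,3)

Answer: ......
..BW..
..BW..
..BW..
...BW.
......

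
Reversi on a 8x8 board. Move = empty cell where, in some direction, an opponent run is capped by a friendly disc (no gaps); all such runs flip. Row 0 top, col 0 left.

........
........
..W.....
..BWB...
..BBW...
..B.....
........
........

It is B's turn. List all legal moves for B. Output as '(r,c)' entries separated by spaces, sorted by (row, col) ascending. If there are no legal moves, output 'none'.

Answer: (1,2) (2,3) (2,4) (4,5) (5,4)

Derivation:
(1,1): no bracket -> illegal
(1,2): flips 1 -> legal
(1,3): no bracket -> illegal
(2,1): no bracket -> illegal
(2,3): flips 1 -> legal
(2,4): flips 1 -> legal
(3,1): no bracket -> illegal
(3,5): no bracket -> illegal
(4,5): flips 1 -> legal
(5,3): no bracket -> illegal
(5,4): flips 1 -> legal
(5,5): no bracket -> illegal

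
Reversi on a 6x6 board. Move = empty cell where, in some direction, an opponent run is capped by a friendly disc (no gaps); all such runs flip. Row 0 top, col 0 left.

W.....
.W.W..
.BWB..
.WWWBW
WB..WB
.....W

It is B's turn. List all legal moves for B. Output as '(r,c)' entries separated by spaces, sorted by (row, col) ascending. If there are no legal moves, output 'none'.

(0,1): flips 1 -> legal
(0,2): no bracket -> illegal
(0,3): flips 1 -> legal
(0,4): no bracket -> illegal
(1,0): no bracket -> illegal
(1,2): no bracket -> illegal
(1,4): no bracket -> illegal
(2,0): no bracket -> illegal
(2,4): no bracket -> illegal
(2,5): flips 1 -> legal
(3,0): flips 3 -> legal
(4,2): no bracket -> illegal
(4,3): flips 3 -> legal
(5,0): no bracket -> illegal
(5,1): no bracket -> illegal
(5,3): no bracket -> illegal
(5,4): flips 1 -> legal

Answer: (0,1) (0,3) (2,5) (3,0) (4,3) (5,4)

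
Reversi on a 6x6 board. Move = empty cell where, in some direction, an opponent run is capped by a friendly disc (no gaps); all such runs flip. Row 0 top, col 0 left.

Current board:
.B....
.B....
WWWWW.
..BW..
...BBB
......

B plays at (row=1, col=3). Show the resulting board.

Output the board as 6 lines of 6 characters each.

Place B at (1,3); scan 8 dirs for brackets.
Dir NW: first cell '.' (not opp) -> no flip
Dir N: first cell '.' (not opp) -> no flip
Dir NE: first cell '.' (not opp) -> no flip
Dir W: first cell '.' (not opp) -> no flip
Dir E: first cell '.' (not opp) -> no flip
Dir SW: opp run (2,2), next='.' -> no flip
Dir S: opp run (2,3) (3,3) capped by B -> flip
Dir SE: opp run (2,4), next='.' -> no flip
All flips: (2,3) (3,3)

Answer: .B....
.B.B..
WWWBW.
..BB..
...BBB
......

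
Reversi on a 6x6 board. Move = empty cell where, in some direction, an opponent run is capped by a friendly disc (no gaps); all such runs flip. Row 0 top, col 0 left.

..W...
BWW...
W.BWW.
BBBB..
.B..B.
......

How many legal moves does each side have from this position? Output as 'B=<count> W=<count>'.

-- B to move --
(0,0): flips 1 -> legal
(0,1): no bracket -> illegal
(0,3): no bracket -> illegal
(1,3): flips 3 -> legal
(1,4): flips 1 -> legal
(1,5): flips 1 -> legal
(2,1): no bracket -> illegal
(2,5): flips 2 -> legal
(3,4): no bracket -> illegal
(3,5): no bracket -> illegal
B mobility = 5
-- W to move --
(0,0): flips 1 -> legal
(0,1): no bracket -> illegal
(1,3): no bracket -> illegal
(2,1): flips 1 -> legal
(3,4): no bracket -> illegal
(3,5): no bracket -> illegal
(4,0): flips 1 -> legal
(4,2): flips 4 -> legal
(4,3): flips 1 -> legal
(4,5): no bracket -> illegal
(5,0): flips 2 -> legal
(5,1): no bracket -> illegal
(5,2): no bracket -> illegal
(5,3): no bracket -> illegal
(5,4): no bracket -> illegal
(5,5): flips 3 -> legal
W mobility = 7

Answer: B=5 W=7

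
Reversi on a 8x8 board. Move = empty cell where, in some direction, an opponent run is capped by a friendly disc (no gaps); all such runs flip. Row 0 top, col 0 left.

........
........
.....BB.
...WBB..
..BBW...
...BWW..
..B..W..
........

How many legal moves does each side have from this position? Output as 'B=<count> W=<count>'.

-- B to move --
(2,2): no bracket -> illegal
(2,3): flips 1 -> legal
(2,4): flips 1 -> legal
(3,2): flips 1 -> legal
(4,5): flips 1 -> legal
(4,6): no bracket -> illegal
(5,6): flips 2 -> legal
(6,3): no bracket -> illegal
(6,4): flips 2 -> legal
(6,6): no bracket -> illegal
(7,4): no bracket -> illegal
(7,5): no bracket -> illegal
(7,6): flips 2 -> legal
B mobility = 7
-- W to move --
(1,4): no bracket -> illegal
(1,5): no bracket -> illegal
(1,6): no bracket -> illegal
(1,7): flips 2 -> legal
(2,3): no bracket -> illegal
(2,4): flips 1 -> legal
(2,7): no bracket -> illegal
(3,1): no bracket -> illegal
(3,2): flips 1 -> legal
(3,6): flips 2 -> legal
(3,7): no bracket -> illegal
(4,1): flips 2 -> legal
(4,5): no bracket -> illegal
(4,6): no bracket -> illegal
(5,1): flips 1 -> legal
(5,2): flips 1 -> legal
(6,1): no bracket -> illegal
(6,3): flips 2 -> legal
(6,4): no bracket -> illegal
(7,1): flips 2 -> legal
(7,2): no bracket -> illegal
(7,3): no bracket -> illegal
W mobility = 9

Answer: B=7 W=9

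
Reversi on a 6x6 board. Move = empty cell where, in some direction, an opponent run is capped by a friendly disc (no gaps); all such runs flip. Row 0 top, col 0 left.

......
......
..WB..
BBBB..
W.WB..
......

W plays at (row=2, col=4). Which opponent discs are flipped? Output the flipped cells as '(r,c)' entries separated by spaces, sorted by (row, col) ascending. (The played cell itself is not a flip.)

Answer: (2,3) (3,3)

Derivation:
Dir NW: first cell '.' (not opp) -> no flip
Dir N: first cell '.' (not opp) -> no flip
Dir NE: first cell '.' (not opp) -> no flip
Dir W: opp run (2,3) capped by W -> flip
Dir E: first cell '.' (not opp) -> no flip
Dir SW: opp run (3,3) capped by W -> flip
Dir S: first cell '.' (not opp) -> no flip
Dir SE: first cell '.' (not opp) -> no flip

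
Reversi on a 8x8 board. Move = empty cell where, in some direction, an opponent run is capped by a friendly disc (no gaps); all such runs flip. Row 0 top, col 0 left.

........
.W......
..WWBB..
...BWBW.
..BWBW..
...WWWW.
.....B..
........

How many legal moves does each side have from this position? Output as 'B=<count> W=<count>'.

-- B to move --
(0,0): flips 2 -> legal
(0,1): no bracket -> illegal
(0,2): no bracket -> illegal
(1,0): no bracket -> illegal
(1,2): no bracket -> illegal
(1,3): flips 1 -> legal
(1,4): no bracket -> illegal
(2,0): no bracket -> illegal
(2,1): flips 2 -> legal
(2,6): no bracket -> illegal
(2,7): no bracket -> illegal
(3,1): no bracket -> illegal
(3,2): flips 2 -> legal
(3,7): flips 1 -> legal
(4,6): flips 1 -> legal
(4,7): flips 2 -> legal
(5,2): flips 2 -> legal
(5,7): no bracket -> illegal
(6,2): flips 1 -> legal
(6,3): flips 2 -> legal
(6,4): flips 2 -> legal
(6,6): flips 1 -> legal
(6,7): no bracket -> illegal
B mobility = 12
-- W to move --
(1,3): no bracket -> illegal
(1,4): flips 2 -> legal
(1,5): flips 2 -> legal
(1,6): flips 1 -> legal
(2,6): flips 4 -> legal
(3,1): flips 1 -> legal
(3,2): flips 1 -> legal
(4,1): flips 1 -> legal
(4,6): no bracket -> illegal
(5,1): no bracket -> illegal
(5,2): no bracket -> illegal
(6,4): no bracket -> illegal
(6,6): no bracket -> illegal
(7,4): flips 1 -> legal
(7,5): flips 1 -> legal
(7,6): flips 1 -> legal
W mobility = 10

Answer: B=12 W=10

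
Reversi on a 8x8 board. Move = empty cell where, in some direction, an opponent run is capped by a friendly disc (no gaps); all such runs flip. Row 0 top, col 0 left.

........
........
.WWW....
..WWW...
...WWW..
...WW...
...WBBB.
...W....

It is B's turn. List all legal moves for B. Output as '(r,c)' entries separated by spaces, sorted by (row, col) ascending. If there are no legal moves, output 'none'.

Answer: (1,0) (2,4) (4,2) (6,2)

Derivation:
(1,0): flips 4 -> legal
(1,1): no bracket -> illegal
(1,2): no bracket -> illegal
(1,3): no bracket -> illegal
(1,4): no bracket -> illegal
(2,0): no bracket -> illegal
(2,4): flips 3 -> legal
(2,5): no bracket -> illegal
(3,0): no bracket -> illegal
(3,1): no bracket -> illegal
(3,5): no bracket -> illegal
(3,6): no bracket -> illegal
(4,1): no bracket -> illegal
(4,2): flips 1 -> legal
(4,6): no bracket -> illegal
(5,2): no bracket -> illegal
(5,5): no bracket -> illegal
(5,6): no bracket -> illegal
(6,2): flips 1 -> legal
(7,2): no bracket -> illegal
(7,4): no bracket -> illegal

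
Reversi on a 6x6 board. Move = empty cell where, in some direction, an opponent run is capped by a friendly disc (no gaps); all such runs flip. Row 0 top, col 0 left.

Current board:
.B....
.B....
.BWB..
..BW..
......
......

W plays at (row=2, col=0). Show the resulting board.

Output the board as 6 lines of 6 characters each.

Place W at (2,0); scan 8 dirs for brackets.
Dir NW: edge -> no flip
Dir N: first cell '.' (not opp) -> no flip
Dir NE: opp run (1,1), next='.' -> no flip
Dir W: edge -> no flip
Dir E: opp run (2,1) capped by W -> flip
Dir SW: edge -> no flip
Dir S: first cell '.' (not opp) -> no flip
Dir SE: first cell '.' (not opp) -> no flip
All flips: (2,1)

Answer: .B....
.B....
WWWB..
..BW..
......
......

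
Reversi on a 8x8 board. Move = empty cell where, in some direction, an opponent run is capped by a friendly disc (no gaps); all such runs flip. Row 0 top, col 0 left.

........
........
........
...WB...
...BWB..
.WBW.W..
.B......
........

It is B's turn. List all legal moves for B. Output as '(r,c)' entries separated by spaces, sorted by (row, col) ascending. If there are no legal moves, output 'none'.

Answer: (2,3) (3,2) (4,1) (5,0) (5,4) (6,3) (6,5)

Derivation:
(2,2): no bracket -> illegal
(2,3): flips 1 -> legal
(2,4): no bracket -> illegal
(3,2): flips 1 -> legal
(3,5): no bracket -> illegal
(4,0): no bracket -> illegal
(4,1): flips 1 -> legal
(4,2): no bracket -> illegal
(4,6): no bracket -> illegal
(5,0): flips 1 -> legal
(5,4): flips 2 -> legal
(5,6): no bracket -> illegal
(6,0): no bracket -> illegal
(6,2): no bracket -> illegal
(6,3): flips 1 -> legal
(6,4): no bracket -> illegal
(6,5): flips 1 -> legal
(6,6): no bracket -> illegal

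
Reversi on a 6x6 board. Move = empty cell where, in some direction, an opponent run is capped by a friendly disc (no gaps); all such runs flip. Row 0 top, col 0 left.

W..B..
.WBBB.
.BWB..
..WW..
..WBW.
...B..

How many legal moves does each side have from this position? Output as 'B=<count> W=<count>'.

Answer: B=7 W=9

Derivation:
-- B to move --
(0,1): flips 1 -> legal
(0,2): no bracket -> illegal
(1,0): flips 1 -> legal
(2,0): no bracket -> illegal
(2,4): no bracket -> illegal
(3,1): flips 2 -> legal
(3,4): no bracket -> illegal
(3,5): flips 1 -> legal
(4,1): flips 2 -> legal
(4,5): flips 1 -> legal
(5,1): no bracket -> illegal
(5,2): flips 3 -> legal
(5,4): no bracket -> illegal
(5,5): no bracket -> illegal
B mobility = 7
-- W to move --
(0,1): no bracket -> illegal
(0,2): flips 1 -> legal
(0,4): flips 1 -> legal
(0,5): flips 2 -> legal
(1,0): flips 1 -> legal
(1,5): flips 3 -> legal
(2,0): flips 1 -> legal
(2,4): flips 1 -> legal
(2,5): no bracket -> illegal
(3,0): no bracket -> illegal
(3,1): flips 1 -> legal
(3,4): no bracket -> illegal
(5,2): no bracket -> illegal
(5,4): flips 1 -> legal
W mobility = 9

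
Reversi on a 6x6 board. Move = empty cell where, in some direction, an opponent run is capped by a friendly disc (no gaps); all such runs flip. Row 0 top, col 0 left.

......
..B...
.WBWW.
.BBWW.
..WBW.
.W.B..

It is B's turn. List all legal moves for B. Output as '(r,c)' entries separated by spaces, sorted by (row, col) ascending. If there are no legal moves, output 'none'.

(1,0): flips 1 -> legal
(1,1): flips 1 -> legal
(1,3): flips 2 -> legal
(1,4): flips 1 -> legal
(1,5): no bracket -> illegal
(2,0): flips 1 -> legal
(2,5): flips 3 -> legal
(3,0): flips 1 -> legal
(3,5): flips 3 -> legal
(4,0): no bracket -> illegal
(4,1): flips 1 -> legal
(4,5): flips 3 -> legal
(5,0): no bracket -> illegal
(5,2): flips 1 -> legal
(5,4): no bracket -> illegal
(5,5): flips 2 -> legal

Answer: (1,0) (1,1) (1,3) (1,4) (2,0) (2,5) (3,0) (3,5) (4,1) (4,5) (5,2) (5,5)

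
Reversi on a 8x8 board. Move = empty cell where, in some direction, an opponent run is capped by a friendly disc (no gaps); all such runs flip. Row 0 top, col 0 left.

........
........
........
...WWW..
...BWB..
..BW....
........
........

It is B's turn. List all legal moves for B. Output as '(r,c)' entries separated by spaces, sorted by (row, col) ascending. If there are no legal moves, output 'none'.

Answer: (2,3) (2,5) (5,4) (6,3)

Derivation:
(2,2): no bracket -> illegal
(2,3): flips 2 -> legal
(2,4): no bracket -> illegal
(2,5): flips 2 -> legal
(2,6): no bracket -> illegal
(3,2): no bracket -> illegal
(3,6): no bracket -> illegal
(4,2): no bracket -> illegal
(4,6): no bracket -> illegal
(5,4): flips 1 -> legal
(5,5): no bracket -> illegal
(6,2): no bracket -> illegal
(6,3): flips 1 -> legal
(6,4): no bracket -> illegal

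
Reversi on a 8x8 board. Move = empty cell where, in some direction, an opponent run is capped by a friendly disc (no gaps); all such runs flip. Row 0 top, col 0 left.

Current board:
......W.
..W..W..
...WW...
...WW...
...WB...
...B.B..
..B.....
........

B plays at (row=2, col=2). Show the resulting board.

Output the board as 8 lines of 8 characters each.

Answer: ......W.
..W..W..
..BWW...
...BW...
...WB...
...B.B..
..B.....
........

Derivation:
Place B at (2,2); scan 8 dirs for brackets.
Dir NW: first cell '.' (not opp) -> no flip
Dir N: opp run (1,2), next='.' -> no flip
Dir NE: first cell '.' (not opp) -> no flip
Dir W: first cell '.' (not opp) -> no flip
Dir E: opp run (2,3) (2,4), next='.' -> no flip
Dir SW: first cell '.' (not opp) -> no flip
Dir S: first cell '.' (not opp) -> no flip
Dir SE: opp run (3,3) capped by B -> flip
All flips: (3,3)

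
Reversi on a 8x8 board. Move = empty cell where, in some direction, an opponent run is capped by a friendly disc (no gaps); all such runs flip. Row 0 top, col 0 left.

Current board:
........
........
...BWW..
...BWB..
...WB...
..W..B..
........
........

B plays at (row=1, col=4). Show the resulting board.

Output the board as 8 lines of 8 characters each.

Place B at (1,4); scan 8 dirs for brackets.
Dir NW: first cell '.' (not opp) -> no flip
Dir N: first cell '.' (not opp) -> no flip
Dir NE: first cell '.' (not opp) -> no flip
Dir W: first cell '.' (not opp) -> no flip
Dir E: first cell '.' (not opp) -> no flip
Dir SW: first cell 'B' (not opp) -> no flip
Dir S: opp run (2,4) (3,4) capped by B -> flip
Dir SE: opp run (2,5), next='.' -> no flip
All flips: (2,4) (3,4)

Answer: ........
....B...
...BBW..
...BBB..
...WB...
..W..B..
........
........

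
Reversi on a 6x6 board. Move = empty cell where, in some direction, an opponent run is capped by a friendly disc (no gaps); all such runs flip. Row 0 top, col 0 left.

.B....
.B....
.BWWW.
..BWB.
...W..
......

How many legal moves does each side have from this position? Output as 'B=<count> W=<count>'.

-- B to move --
(1,2): flips 2 -> legal
(1,3): no bracket -> illegal
(1,4): flips 2 -> legal
(1,5): no bracket -> illegal
(2,5): flips 3 -> legal
(3,1): no bracket -> illegal
(3,5): no bracket -> illegal
(4,2): no bracket -> illegal
(4,4): flips 2 -> legal
(5,2): flips 1 -> legal
(5,3): no bracket -> illegal
(5,4): flips 1 -> legal
B mobility = 6
-- W to move --
(0,0): flips 1 -> legal
(0,2): no bracket -> illegal
(1,0): flips 2 -> legal
(1,2): no bracket -> illegal
(2,0): flips 1 -> legal
(2,5): flips 1 -> legal
(3,0): no bracket -> illegal
(3,1): flips 1 -> legal
(3,5): flips 1 -> legal
(4,1): flips 1 -> legal
(4,2): flips 1 -> legal
(4,4): flips 1 -> legal
(4,5): flips 1 -> legal
W mobility = 10

Answer: B=6 W=10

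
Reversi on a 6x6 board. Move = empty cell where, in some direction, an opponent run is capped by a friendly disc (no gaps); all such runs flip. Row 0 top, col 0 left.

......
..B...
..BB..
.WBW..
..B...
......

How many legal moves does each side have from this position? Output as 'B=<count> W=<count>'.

-- B to move --
(2,0): flips 1 -> legal
(2,1): no bracket -> illegal
(2,4): flips 1 -> legal
(3,0): flips 1 -> legal
(3,4): flips 1 -> legal
(4,0): flips 1 -> legal
(4,1): no bracket -> illegal
(4,3): flips 1 -> legal
(4,4): flips 1 -> legal
B mobility = 7
-- W to move --
(0,1): no bracket -> illegal
(0,2): no bracket -> illegal
(0,3): no bracket -> illegal
(1,1): flips 1 -> legal
(1,3): flips 2 -> legal
(1,4): no bracket -> illegal
(2,1): no bracket -> illegal
(2,4): no bracket -> illegal
(3,4): no bracket -> illegal
(4,1): no bracket -> illegal
(4,3): no bracket -> illegal
(5,1): flips 1 -> legal
(5,2): no bracket -> illegal
(5,3): flips 1 -> legal
W mobility = 4

Answer: B=7 W=4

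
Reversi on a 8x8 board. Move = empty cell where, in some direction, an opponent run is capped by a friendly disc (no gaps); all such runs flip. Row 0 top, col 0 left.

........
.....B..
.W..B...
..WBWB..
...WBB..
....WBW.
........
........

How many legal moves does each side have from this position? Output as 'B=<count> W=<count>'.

Answer: B=8 W=4

Derivation:
-- B to move --
(1,0): no bracket -> illegal
(1,1): no bracket -> illegal
(1,2): no bracket -> illegal
(2,0): no bracket -> illegal
(2,2): no bracket -> illegal
(2,3): flips 1 -> legal
(2,5): no bracket -> illegal
(3,0): no bracket -> illegal
(3,1): flips 1 -> legal
(4,1): no bracket -> illegal
(4,2): flips 1 -> legal
(4,6): no bracket -> illegal
(4,7): no bracket -> illegal
(5,2): no bracket -> illegal
(5,3): flips 2 -> legal
(5,7): flips 1 -> legal
(6,3): flips 1 -> legal
(6,4): flips 1 -> legal
(6,5): no bracket -> illegal
(6,6): no bracket -> illegal
(6,7): flips 1 -> legal
B mobility = 8
-- W to move --
(0,4): no bracket -> illegal
(0,5): no bracket -> illegal
(0,6): no bracket -> illegal
(1,3): no bracket -> illegal
(1,4): flips 1 -> legal
(1,6): no bracket -> illegal
(2,2): no bracket -> illegal
(2,3): flips 1 -> legal
(2,5): no bracket -> illegal
(2,6): no bracket -> illegal
(3,6): flips 2 -> legal
(4,2): no bracket -> illegal
(4,6): flips 2 -> legal
(5,3): no bracket -> illegal
(6,4): no bracket -> illegal
(6,5): no bracket -> illegal
(6,6): no bracket -> illegal
W mobility = 4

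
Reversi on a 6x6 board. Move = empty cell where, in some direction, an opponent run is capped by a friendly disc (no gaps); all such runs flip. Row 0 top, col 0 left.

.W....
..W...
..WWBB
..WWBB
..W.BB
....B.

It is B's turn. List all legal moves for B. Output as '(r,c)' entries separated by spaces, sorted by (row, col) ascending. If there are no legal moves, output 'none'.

Answer: (1,1) (2,1) (3,1) (5,1)

Derivation:
(0,0): no bracket -> illegal
(0,2): no bracket -> illegal
(0,3): no bracket -> illegal
(1,0): no bracket -> illegal
(1,1): flips 2 -> legal
(1,3): no bracket -> illegal
(1,4): no bracket -> illegal
(2,1): flips 2 -> legal
(3,1): flips 2 -> legal
(4,1): no bracket -> illegal
(4,3): no bracket -> illegal
(5,1): flips 2 -> legal
(5,2): no bracket -> illegal
(5,3): no bracket -> illegal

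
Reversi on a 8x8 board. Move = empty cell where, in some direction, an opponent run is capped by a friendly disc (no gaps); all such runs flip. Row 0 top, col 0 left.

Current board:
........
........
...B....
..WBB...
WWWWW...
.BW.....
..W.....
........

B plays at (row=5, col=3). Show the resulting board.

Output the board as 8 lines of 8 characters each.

Answer: ........
........
...B....
..WBB...
WWWBW...
.BBB....
..W.....
........

Derivation:
Place B at (5,3); scan 8 dirs for brackets.
Dir NW: opp run (4,2), next='.' -> no flip
Dir N: opp run (4,3) capped by B -> flip
Dir NE: opp run (4,4), next='.' -> no flip
Dir W: opp run (5,2) capped by B -> flip
Dir E: first cell '.' (not opp) -> no flip
Dir SW: opp run (6,2), next='.' -> no flip
Dir S: first cell '.' (not opp) -> no flip
Dir SE: first cell '.' (not opp) -> no flip
All flips: (4,3) (5,2)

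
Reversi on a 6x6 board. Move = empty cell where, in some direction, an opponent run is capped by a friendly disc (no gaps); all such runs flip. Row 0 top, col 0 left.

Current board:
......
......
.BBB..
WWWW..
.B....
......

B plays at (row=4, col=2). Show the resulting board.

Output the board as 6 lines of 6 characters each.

Answer: ......
......
.BBB..
WWBW..
.BB...
......

Derivation:
Place B at (4,2); scan 8 dirs for brackets.
Dir NW: opp run (3,1), next='.' -> no flip
Dir N: opp run (3,2) capped by B -> flip
Dir NE: opp run (3,3), next='.' -> no flip
Dir W: first cell 'B' (not opp) -> no flip
Dir E: first cell '.' (not opp) -> no flip
Dir SW: first cell '.' (not opp) -> no flip
Dir S: first cell '.' (not opp) -> no flip
Dir SE: first cell '.' (not opp) -> no flip
All flips: (3,2)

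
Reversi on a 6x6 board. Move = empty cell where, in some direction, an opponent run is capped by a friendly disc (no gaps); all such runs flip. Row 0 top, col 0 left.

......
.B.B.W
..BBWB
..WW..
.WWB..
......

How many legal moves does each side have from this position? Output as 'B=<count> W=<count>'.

-- B to move --
(0,4): no bracket -> illegal
(0,5): flips 1 -> legal
(1,4): no bracket -> illegal
(2,1): flips 1 -> legal
(3,0): no bracket -> illegal
(3,1): no bracket -> illegal
(3,4): no bracket -> illegal
(3,5): flips 1 -> legal
(4,0): flips 2 -> legal
(4,4): flips 1 -> legal
(5,0): flips 2 -> legal
(5,1): no bracket -> illegal
(5,2): flips 2 -> legal
(5,3): no bracket -> illegal
B mobility = 7
-- W to move --
(0,0): flips 2 -> legal
(0,1): no bracket -> illegal
(0,2): flips 1 -> legal
(0,3): flips 2 -> legal
(0,4): no bracket -> illegal
(1,0): no bracket -> illegal
(1,2): flips 1 -> legal
(1,4): flips 1 -> legal
(2,0): no bracket -> illegal
(2,1): flips 2 -> legal
(3,1): no bracket -> illegal
(3,4): no bracket -> illegal
(3,5): flips 1 -> legal
(4,4): flips 1 -> legal
(5,2): no bracket -> illegal
(5,3): flips 1 -> legal
(5,4): flips 1 -> legal
W mobility = 10

Answer: B=7 W=10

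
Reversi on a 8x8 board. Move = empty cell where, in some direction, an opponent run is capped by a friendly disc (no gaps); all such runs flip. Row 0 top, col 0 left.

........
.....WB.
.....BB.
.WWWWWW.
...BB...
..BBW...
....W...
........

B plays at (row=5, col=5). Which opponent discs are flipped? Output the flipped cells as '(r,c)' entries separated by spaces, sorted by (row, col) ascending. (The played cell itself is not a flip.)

Answer: (5,4)

Derivation:
Dir NW: first cell 'B' (not opp) -> no flip
Dir N: first cell '.' (not opp) -> no flip
Dir NE: first cell '.' (not opp) -> no flip
Dir W: opp run (5,4) capped by B -> flip
Dir E: first cell '.' (not opp) -> no flip
Dir SW: opp run (6,4), next='.' -> no flip
Dir S: first cell '.' (not opp) -> no flip
Dir SE: first cell '.' (not opp) -> no flip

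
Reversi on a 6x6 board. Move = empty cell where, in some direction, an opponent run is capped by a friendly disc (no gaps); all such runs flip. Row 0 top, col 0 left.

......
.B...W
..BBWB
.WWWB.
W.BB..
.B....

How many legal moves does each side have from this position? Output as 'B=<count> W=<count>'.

Answer: B=7 W=10

Derivation:
-- B to move --
(0,4): no bracket -> illegal
(0,5): flips 1 -> legal
(1,3): no bracket -> illegal
(1,4): flips 1 -> legal
(2,0): flips 1 -> legal
(2,1): flips 1 -> legal
(3,0): flips 3 -> legal
(3,5): no bracket -> illegal
(4,1): flips 1 -> legal
(4,4): flips 1 -> legal
(5,0): no bracket -> illegal
B mobility = 7
-- W to move --
(0,0): flips 2 -> legal
(0,1): no bracket -> illegal
(0,2): no bracket -> illegal
(1,0): no bracket -> illegal
(1,2): flips 1 -> legal
(1,3): flips 2 -> legal
(1,4): flips 1 -> legal
(2,0): no bracket -> illegal
(2,1): flips 2 -> legal
(3,5): flips 2 -> legal
(4,1): no bracket -> illegal
(4,4): flips 1 -> legal
(4,5): no bracket -> illegal
(5,0): no bracket -> illegal
(5,2): flips 1 -> legal
(5,3): flips 2 -> legal
(5,4): flips 1 -> legal
W mobility = 10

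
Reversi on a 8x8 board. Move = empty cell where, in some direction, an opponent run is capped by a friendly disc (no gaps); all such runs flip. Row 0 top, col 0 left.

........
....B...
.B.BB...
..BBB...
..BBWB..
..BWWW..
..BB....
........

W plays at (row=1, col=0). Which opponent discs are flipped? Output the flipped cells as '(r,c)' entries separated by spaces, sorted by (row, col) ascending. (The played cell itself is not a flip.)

Answer: (2,1) (3,2) (4,3)

Derivation:
Dir NW: edge -> no flip
Dir N: first cell '.' (not opp) -> no flip
Dir NE: first cell '.' (not opp) -> no flip
Dir W: edge -> no flip
Dir E: first cell '.' (not opp) -> no flip
Dir SW: edge -> no flip
Dir S: first cell '.' (not opp) -> no flip
Dir SE: opp run (2,1) (3,2) (4,3) capped by W -> flip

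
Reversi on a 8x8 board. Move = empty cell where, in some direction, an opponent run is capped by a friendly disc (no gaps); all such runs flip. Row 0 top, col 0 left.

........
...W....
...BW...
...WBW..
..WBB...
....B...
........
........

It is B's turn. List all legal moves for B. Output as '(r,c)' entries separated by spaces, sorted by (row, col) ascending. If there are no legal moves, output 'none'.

(0,2): no bracket -> illegal
(0,3): flips 1 -> legal
(0,4): no bracket -> illegal
(1,2): no bracket -> illegal
(1,4): flips 1 -> legal
(1,5): no bracket -> illegal
(2,2): flips 1 -> legal
(2,5): flips 1 -> legal
(2,6): flips 1 -> legal
(3,1): no bracket -> illegal
(3,2): flips 1 -> legal
(3,6): flips 1 -> legal
(4,1): flips 1 -> legal
(4,5): no bracket -> illegal
(4,6): no bracket -> illegal
(5,1): no bracket -> illegal
(5,2): no bracket -> illegal
(5,3): no bracket -> illegal

Answer: (0,3) (1,4) (2,2) (2,5) (2,6) (3,2) (3,6) (4,1)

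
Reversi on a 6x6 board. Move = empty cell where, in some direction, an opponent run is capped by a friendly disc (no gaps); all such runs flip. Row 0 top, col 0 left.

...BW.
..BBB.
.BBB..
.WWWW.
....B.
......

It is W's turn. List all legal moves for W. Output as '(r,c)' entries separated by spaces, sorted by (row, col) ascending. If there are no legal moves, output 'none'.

(0,1): flips 2 -> legal
(0,2): flips 3 -> legal
(0,5): flips 2 -> legal
(1,0): flips 1 -> legal
(1,1): flips 2 -> legal
(1,5): no bracket -> illegal
(2,0): no bracket -> illegal
(2,4): flips 1 -> legal
(2,5): no bracket -> illegal
(3,0): no bracket -> illegal
(3,5): no bracket -> illegal
(4,3): no bracket -> illegal
(4,5): no bracket -> illegal
(5,3): no bracket -> illegal
(5,4): flips 1 -> legal
(5,5): flips 1 -> legal

Answer: (0,1) (0,2) (0,5) (1,0) (1,1) (2,4) (5,4) (5,5)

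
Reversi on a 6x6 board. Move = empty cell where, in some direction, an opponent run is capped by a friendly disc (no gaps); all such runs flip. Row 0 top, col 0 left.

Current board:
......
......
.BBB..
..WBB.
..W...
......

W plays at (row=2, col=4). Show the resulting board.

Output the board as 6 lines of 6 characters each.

Place W at (2,4); scan 8 dirs for brackets.
Dir NW: first cell '.' (not opp) -> no flip
Dir N: first cell '.' (not opp) -> no flip
Dir NE: first cell '.' (not opp) -> no flip
Dir W: opp run (2,3) (2,2) (2,1), next='.' -> no flip
Dir E: first cell '.' (not opp) -> no flip
Dir SW: opp run (3,3) capped by W -> flip
Dir S: opp run (3,4), next='.' -> no flip
Dir SE: first cell '.' (not opp) -> no flip
All flips: (3,3)

Answer: ......
......
.BBBW.
..WWB.
..W...
......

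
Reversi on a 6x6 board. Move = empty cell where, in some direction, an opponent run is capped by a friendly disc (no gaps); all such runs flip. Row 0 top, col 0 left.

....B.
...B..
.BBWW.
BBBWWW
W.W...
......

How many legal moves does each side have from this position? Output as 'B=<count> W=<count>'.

-- B to move --
(1,2): no bracket -> illegal
(1,4): flips 1 -> legal
(1,5): no bracket -> illegal
(2,5): flips 2 -> legal
(4,1): no bracket -> illegal
(4,3): flips 2 -> legal
(4,4): flips 1 -> legal
(4,5): no bracket -> illegal
(5,0): flips 1 -> legal
(5,1): no bracket -> illegal
(5,2): flips 1 -> legal
(5,3): flips 1 -> legal
B mobility = 7
-- W to move --
(0,2): flips 1 -> legal
(0,3): flips 1 -> legal
(0,5): no bracket -> illegal
(1,0): no bracket -> illegal
(1,1): flips 1 -> legal
(1,2): flips 2 -> legal
(1,4): no bracket -> illegal
(1,5): no bracket -> illegal
(2,0): flips 4 -> legal
(4,1): flips 1 -> legal
(4,3): no bracket -> illegal
W mobility = 6

Answer: B=7 W=6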